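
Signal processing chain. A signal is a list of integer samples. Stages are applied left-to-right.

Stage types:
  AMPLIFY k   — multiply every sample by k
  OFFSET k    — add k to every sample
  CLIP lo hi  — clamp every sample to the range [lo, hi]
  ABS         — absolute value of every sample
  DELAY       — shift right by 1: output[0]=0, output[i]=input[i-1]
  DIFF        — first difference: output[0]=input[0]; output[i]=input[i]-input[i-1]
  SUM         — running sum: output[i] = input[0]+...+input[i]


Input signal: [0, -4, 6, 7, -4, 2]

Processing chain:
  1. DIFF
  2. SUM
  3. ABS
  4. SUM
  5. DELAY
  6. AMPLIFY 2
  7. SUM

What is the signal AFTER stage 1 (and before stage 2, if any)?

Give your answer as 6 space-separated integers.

Answer: 0 -4 10 1 -11 6

Derivation:
Input: [0, -4, 6, 7, -4, 2]
Stage 1 (DIFF): s[0]=0, -4-0=-4, 6--4=10, 7-6=1, -4-7=-11, 2--4=6 -> [0, -4, 10, 1, -11, 6]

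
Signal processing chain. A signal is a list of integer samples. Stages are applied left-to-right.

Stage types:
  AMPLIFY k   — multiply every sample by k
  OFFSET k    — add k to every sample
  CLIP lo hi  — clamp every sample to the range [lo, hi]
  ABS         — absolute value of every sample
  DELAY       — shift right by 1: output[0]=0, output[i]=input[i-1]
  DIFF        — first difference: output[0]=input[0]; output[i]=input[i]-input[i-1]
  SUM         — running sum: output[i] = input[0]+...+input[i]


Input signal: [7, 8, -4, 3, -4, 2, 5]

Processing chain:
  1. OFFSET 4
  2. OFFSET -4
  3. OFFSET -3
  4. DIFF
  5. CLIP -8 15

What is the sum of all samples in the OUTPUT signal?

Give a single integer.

Input: [7, 8, -4, 3, -4, 2, 5]
Stage 1 (OFFSET 4): 7+4=11, 8+4=12, -4+4=0, 3+4=7, -4+4=0, 2+4=6, 5+4=9 -> [11, 12, 0, 7, 0, 6, 9]
Stage 2 (OFFSET -4): 11+-4=7, 12+-4=8, 0+-4=-4, 7+-4=3, 0+-4=-4, 6+-4=2, 9+-4=5 -> [7, 8, -4, 3, -4, 2, 5]
Stage 3 (OFFSET -3): 7+-3=4, 8+-3=5, -4+-3=-7, 3+-3=0, -4+-3=-7, 2+-3=-1, 5+-3=2 -> [4, 5, -7, 0, -7, -1, 2]
Stage 4 (DIFF): s[0]=4, 5-4=1, -7-5=-12, 0--7=7, -7-0=-7, -1--7=6, 2--1=3 -> [4, 1, -12, 7, -7, 6, 3]
Stage 5 (CLIP -8 15): clip(4,-8,15)=4, clip(1,-8,15)=1, clip(-12,-8,15)=-8, clip(7,-8,15)=7, clip(-7,-8,15)=-7, clip(6,-8,15)=6, clip(3,-8,15)=3 -> [4, 1, -8, 7, -7, 6, 3]
Output sum: 6

Answer: 6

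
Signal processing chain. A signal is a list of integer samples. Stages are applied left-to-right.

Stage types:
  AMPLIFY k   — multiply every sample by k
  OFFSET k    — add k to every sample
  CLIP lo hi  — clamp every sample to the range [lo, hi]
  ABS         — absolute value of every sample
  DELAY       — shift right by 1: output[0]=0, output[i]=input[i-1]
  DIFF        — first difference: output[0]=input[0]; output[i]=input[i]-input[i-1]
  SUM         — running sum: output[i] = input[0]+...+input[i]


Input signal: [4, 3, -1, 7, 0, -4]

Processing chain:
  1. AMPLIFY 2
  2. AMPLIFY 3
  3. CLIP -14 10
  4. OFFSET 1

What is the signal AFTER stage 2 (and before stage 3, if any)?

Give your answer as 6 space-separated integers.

Answer: 24 18 -6 42 0 -24

Derivation:
Input: [4, 3, -1, 7, 0, -4]
Stage 1 (AMPLIFY 2): 4*2=8, 3*2=6, -1*2=-2, 7*2=14, 0*2=0, -4*2=-8 -> [8, 6, -2, 14, 0, -8]
Stage 2 (AMPLIFY 3): 8*3=24, 6*3=18, -2*3=-6, 14*3=42, 0*3=0, -8*3=-24 -> [24, 18, -6, 42, 0, -24]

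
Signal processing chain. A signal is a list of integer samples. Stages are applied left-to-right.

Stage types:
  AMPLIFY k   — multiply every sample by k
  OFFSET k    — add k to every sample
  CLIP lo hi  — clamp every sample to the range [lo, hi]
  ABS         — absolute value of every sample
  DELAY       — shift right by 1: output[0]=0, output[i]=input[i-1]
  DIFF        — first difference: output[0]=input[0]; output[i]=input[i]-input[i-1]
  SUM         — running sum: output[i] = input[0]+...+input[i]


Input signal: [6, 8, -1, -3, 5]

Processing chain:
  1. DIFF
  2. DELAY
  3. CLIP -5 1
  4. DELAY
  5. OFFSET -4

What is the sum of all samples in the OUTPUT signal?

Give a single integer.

Answer: -23

Derivation:
Input: [6, 8, -1, -3, 5]
Stage 1 (DIFF): s[0]=6, 8-6=2, -1-8=-9, -3--1=-2, 5--3=8 -> [6, 2, -9, -2, 8]
Stage 2 (DELAY): [0, 6, 2, -9, -2] = [0, 6, 2, -9, -2] -> [0, 6, 2, -9, -2]
Stage 3 (CLIP -5 1): clip(0,-5,1)=0, clip(6,-5,1)=1, clip(2,-5,1)=1, clip(-9,-5,1)=-5, clip(-2,-5,1)=-2 -> [0, 1, 1, -5, -2]
Stage 4 (DELAY): [0, 0, 1, 1, -5] = [0, 0, 1, 1, -5] -> [0, 0, 1, 1, -5]
Stage 5 (OFFSET -4): 0+-4=-4, 0+-4=-4, 1+-4=-3, 1+-4=-3, -5+-4=-9 -> [-4, -4, -3, -3, -9]
Output sum: -23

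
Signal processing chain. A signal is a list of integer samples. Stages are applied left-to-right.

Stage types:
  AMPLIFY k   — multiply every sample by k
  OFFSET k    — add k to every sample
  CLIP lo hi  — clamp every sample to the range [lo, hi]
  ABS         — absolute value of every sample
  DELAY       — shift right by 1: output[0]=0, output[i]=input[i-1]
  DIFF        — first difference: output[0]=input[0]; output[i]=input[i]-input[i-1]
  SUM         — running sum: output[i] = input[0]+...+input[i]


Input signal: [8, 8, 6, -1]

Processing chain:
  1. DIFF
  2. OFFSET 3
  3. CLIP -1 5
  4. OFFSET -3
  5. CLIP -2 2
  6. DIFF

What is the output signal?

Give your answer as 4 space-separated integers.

Input: [8, 8, 6, -1]
Stage 1 (DIFF): s[0]=8, 8-8=0, 6-8=-2, -1-6=-7 -> [8, 0, -2, -7]
Stage 2 (OFFSET 3): 8+3=11, 0+3=3, -2+3=1, -7+3=-4 -> [11, 3, 1, -4]
Stage 3 (CLIP -1 5): clip(11,-1,5)=5, clip(3,-1,5)=3, clip(1,-1,5)=1, clip(-4,-1,5)=-1 -> [5, 3, 1, -1]
Stage 4 (OFFSET -3): 5+-3=2, 3+-3=0, 1+-3=-2, -1+-3=-4 -> [2, 0, -2, -4]
Stage 5 (CLIP -2 2): clip(2,-2,2)=2, clip(0,-2,2)=0, clip(-2,-2,2)=-2, clip(-4,-2,2)=-2 -> [2, 0, -2, -2]
Stage 6 (DIFF): s[0]=2, 0-2=-2, -2-0=-2, -2--2=0 -> [2, -2, -2, 0]

Answer: 2 -2 -2 0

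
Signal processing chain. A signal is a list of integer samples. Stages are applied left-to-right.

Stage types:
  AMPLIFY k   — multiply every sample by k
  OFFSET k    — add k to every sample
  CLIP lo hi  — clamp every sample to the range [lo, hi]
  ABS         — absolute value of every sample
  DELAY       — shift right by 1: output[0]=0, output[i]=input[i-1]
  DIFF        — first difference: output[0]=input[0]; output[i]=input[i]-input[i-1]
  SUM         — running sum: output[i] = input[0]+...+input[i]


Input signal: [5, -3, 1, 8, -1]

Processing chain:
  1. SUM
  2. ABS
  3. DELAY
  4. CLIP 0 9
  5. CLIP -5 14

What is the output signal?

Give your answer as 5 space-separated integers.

Answer: 0 5 2 3 9

Derivation:
Input: [5, -3, 1, 8, -1]
Stage 1 (SUM): sum[0..0]=5, sum[0..1]=2, sum[0..2]=3, sum[0..3]=11, sum[0..4]=10 -> [5, 2, 3, 11, 10]
Stage 2 (ABS): |5|=5, |2|=2, |3|=3, |11|=11, |10|=10 -> [5, 2, 3, 11, 10]
Stage 3 (DELAY): [0, 5, 2, 3, 11] = [0, 5, 2, 3, 11] -> [0, 5, 2, 3, 11]
Stage 4 (CLIP 0 9): clip(0,0,9)=0, clip(5,0,9)=5, clip(2,0,9)=2, clip(3,0,9)=3, clip(11,0,9)=9 -> [0, 5, 2, 3, 9]
Stage 5 (CLIP -5 14): clip(0,-5,14)=0, clip(5,-5,14)=5, clip(2,-5,14)=2, clip(3,-5,14)=3, clip(9,-5,14)=9 -> [0, 5, 2, 3, 9]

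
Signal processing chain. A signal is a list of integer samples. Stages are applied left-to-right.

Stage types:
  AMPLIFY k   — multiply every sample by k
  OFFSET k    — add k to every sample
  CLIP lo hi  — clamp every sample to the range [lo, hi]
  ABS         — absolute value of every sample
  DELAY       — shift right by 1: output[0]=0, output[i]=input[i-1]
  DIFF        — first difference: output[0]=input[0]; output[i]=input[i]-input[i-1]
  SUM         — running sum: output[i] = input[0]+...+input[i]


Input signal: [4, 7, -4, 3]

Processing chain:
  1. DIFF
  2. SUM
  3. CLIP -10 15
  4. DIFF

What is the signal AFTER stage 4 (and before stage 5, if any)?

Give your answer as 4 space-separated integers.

Answer: 4 3 -11 7

Derivation:
Input: [4, 7, -4, 3]
Stage 1 (DIFF): s[0]=4, 7-4=3, -4-7=-11, 3--4=7 -> [4, 3, -11, 7]
Stage 2 (SUM): sum[0..0]=4, sum[0..1]=7, sum[0..2]=-4, sum[0..3]=3 -> [4, 7, -4, 3]
Stage 3 (CLIP -10 15): clip(4,-10,15)=4, clip(7,-10,15)=7, clip(-4,-10,15)=-4, clip(3,-10,15)=3 -> [4, 7, -4, 3]
Stage 4 (DIFF): s[0]=4, 7-4=3, -4-7=-11, 3--4=7 -> [4, 3, -11, 7]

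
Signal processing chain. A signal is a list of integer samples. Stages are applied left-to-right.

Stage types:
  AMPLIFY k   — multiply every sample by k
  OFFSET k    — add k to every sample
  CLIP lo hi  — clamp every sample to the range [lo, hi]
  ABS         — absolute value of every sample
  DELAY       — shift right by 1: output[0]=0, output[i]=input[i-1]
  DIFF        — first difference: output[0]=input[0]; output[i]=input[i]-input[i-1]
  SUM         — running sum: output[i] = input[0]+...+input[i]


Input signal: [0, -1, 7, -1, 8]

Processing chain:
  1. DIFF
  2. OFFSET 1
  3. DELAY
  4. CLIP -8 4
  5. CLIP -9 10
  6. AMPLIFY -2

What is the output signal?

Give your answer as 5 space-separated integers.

Input: [0, -1, 7, -1, 8]
Stage 1 (DIFF): s[0]=0, -1-0=-1, 7--1=8, -1-7=-8, 8--1=9 -> [0, -1, 8, -8, 9]
Stage 2 (OFFSET 1): 0+1=1, -1+1=0, 8+1=9, -8+1=-7, 9+1=10 -> [1, 0, 9, -7, 10]
Stage 3 (DELAY): [0, 1, 0, 9, -7] = [0, 1, 0, 9, -7] -> [0, 1, 0, 9, -7]
Stage 4 (CLIP -8 4): clip(0,-8,4)=0, clip(1,-8,4)=1, clip(0,-8,4)=0, clip(9,-8,4)=4, clip(-7,-8,4)=-7 -> [0, 1, 0, 4, -7]
Stage 5 (CLIP -9 10): clip(0,-9,10)=0, clip(1,-9,10)=1, clip(0,-9,10)=0, clip(4,-9,10)=4, clip(-7,-9,10)=-7 -> [0, 1, 0, 4, -7]
Stage 6 (AMPLIFY -2): 0*-2=0, 1*-2=-2, 0*-2=0, 4*-2=-8, -7*-2=14 -> [0, -2, 0, -8, 14]

Answer: 0 -2 0 -8 14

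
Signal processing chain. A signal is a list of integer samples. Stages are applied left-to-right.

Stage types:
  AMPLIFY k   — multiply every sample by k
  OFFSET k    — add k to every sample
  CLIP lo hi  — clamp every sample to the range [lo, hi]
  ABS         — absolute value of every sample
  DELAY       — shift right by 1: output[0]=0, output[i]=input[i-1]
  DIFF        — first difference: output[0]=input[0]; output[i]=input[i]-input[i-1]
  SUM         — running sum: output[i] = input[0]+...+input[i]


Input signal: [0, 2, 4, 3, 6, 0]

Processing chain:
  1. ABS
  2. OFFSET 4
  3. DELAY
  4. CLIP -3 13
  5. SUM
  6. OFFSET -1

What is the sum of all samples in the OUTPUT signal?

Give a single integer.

Answer: 86

Derivation:
Input: [0, 2, 4, 3, 6, 0]
Stage 1 (ABS): |0|=0, |2|=2, |4|=4, |3|=3, |6|=6, |0|=0 -> [0, 2, 4, 3, 6, 0]
Stage 2 (OFFSET 4): 0+4=4, 2+4=6, 4+4=8, 3+4=7, 6+4=10, 0+4=4 -> [4, 6, 8, 7, 10, 4]
Stage 3 (DELAY): [0, 4, 6, 8, 7, 10] = [0, 4, 6, 8, 7, 10] -> [0, 4, 6, 8, 7, 10]
Stage 4 (CLIP -3 13): clip(0,-3,13)=0, clip(4,-3,13)=4, clip(6,-3,13)=6, clip(8,-3,13)=8, clip(7,-3,13)=7, clip(10,-3,13)=10 -> [0, 4, 6, 8, 7, 10]
Stage 5 (SUM): sum[0..0]=0, sum[0..1]=4, sum[0..2]=10, sum[0..3]=18, sum[0..4]=25, sum[0..5]=35 -> [0, 4, 10, 18, 25, 35]
Stage 6 (OFFSET -1): 0+-1=-1, 4+-1=3, 10+-1=9, 18+-1=17, 25+-1=24, 35+-1=34 -> [-1, 3, 9, 17, 24, 34]
Output sum: 86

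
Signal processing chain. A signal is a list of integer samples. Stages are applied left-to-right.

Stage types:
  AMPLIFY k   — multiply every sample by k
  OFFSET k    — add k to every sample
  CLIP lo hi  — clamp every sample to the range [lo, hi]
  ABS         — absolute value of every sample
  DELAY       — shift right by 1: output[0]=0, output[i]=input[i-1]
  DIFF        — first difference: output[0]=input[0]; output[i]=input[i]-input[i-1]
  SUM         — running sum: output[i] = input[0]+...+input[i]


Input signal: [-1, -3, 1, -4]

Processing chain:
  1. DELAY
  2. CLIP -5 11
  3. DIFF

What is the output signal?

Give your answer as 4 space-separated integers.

Input: [-1, -3, 1, -4]
Stage 1 (DELAY): [0, -1, -3, 1] = [0, -1, -3, 1] -> [0, -1, -3, 1]
Stage 2 (CLIP -5 11): clip(0,-5,11)=0, clip(-1,-5,11)=-1, clip(-3,-5,11)=-3, clip(1,-5,11)=1 -> [0, -1, -3, 1]
Stage 3 (DIFF): s[0]=0, -1-0=-1, -3--1=-2, 1--3=4 -> [0, -1, -2, 4]

Answer: 0 -1 -2 4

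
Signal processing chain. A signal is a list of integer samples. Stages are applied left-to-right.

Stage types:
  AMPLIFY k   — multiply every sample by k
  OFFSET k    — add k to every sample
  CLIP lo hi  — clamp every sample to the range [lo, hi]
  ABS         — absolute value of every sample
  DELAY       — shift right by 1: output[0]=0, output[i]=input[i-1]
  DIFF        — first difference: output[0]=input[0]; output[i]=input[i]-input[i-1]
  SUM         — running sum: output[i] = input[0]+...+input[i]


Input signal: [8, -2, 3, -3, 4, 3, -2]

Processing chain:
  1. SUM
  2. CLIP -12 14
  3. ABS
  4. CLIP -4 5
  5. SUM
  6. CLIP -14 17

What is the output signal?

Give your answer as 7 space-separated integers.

Answer: 5 10 15 17 17 17 17

Derivation:
Input: [8, -2, 3, -3, 4, 3, -2]
Stage 1 (SUM): sum[0..0]=8, sum[0..1]=6, sum[0..2]=9, sum[0..3]=6, sum[0..4]=10, sum[0..5]=13, sum[0..6]=11 -> [8, 6, 9, 6, 10, 13, 11]
Stage 2 (CLIP -12 14): clip(8,-12,14)=8, clip(6,-12,14)=6, clip(9,-12,14)=9, clip(6,-12,14)=6, clip(10,-12,14)=10, clip(13,-12,14)=13, clip(11,-12,14)=11 -> [8, 6, 9, 6, 10, 13, 11]
Stage 3 (ABS): |8|=8, |6|=6, |9|=9, |6|=6, |10|=10, |13|=13, |11|=11 -> [8, 6, 9, 6, 10, 13, 11]
Stage 4 (CLIP -4 5): clip(8,-4,5)=5, clip(6,-4,5)=5, clip(9,-4,5)=5, clip(6,-4,5)=5, clip(10,-4,5)=5, clip(13,-4,5)=5, clip(11,-4,5)=5 -> [5, 5, 5, 5, 5, 5, 5]
Stage 5 (SUM): sum[0..0]=5, sum[0..1]=10, sum[0..2]=15, sum[0..3]=20, sum[0..4]=25, sum[0..5]=30, sum[0..6]=35 -> [5, 10, 15, 20, 25, 30, 35]
Stage 6 (CLIP -14 17): clip(5,-14,17)=5, clip(10,-14,17)=10, clip(15,-14,17)=15, clip(20,-14,17)=17, clip(25,-14,17)=17, clip(30,-14,17)=17, clip(35,-14,17)=17 -> [5, 10, 15, 17, 17, 17, 17]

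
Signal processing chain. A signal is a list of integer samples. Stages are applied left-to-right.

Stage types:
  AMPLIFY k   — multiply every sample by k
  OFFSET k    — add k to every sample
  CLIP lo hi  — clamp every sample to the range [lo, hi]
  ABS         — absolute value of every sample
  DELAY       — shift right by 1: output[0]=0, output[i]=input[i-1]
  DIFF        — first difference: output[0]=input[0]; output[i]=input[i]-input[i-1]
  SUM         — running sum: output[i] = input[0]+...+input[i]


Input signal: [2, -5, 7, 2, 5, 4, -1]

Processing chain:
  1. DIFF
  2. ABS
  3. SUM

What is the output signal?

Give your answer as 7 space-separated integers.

Answer: 2 9 21 26 29 30 35

Derivation:
Input: [2, -5, 7, 2, 5, 4, -1]
Stage 1 (DIFF): s[0]=2, -5-2=-7, 7--5=12, 2-7=-5, 5-2=3, 4-5=-1, -1-4=-5 -> [2, -7, 12, -5, 3, -1, -5]
Stage 2 (ABS): |2|=2, |-7|=7, |12|=12, |-5|=5, |3|=3, |-1|=1, |-5|=5 -> [2, 7, 12, 5, 3, 1, 5]
Stage 3 (SUM): sum[0..0]=2, sum[0..1]=9, sum[0..2]=21, sum[0..3]=26, sum[0..4]=29, sum[0..5]=30, sum[0..6]=35 -> [2, 9, 21, 26, 29, 30, 35]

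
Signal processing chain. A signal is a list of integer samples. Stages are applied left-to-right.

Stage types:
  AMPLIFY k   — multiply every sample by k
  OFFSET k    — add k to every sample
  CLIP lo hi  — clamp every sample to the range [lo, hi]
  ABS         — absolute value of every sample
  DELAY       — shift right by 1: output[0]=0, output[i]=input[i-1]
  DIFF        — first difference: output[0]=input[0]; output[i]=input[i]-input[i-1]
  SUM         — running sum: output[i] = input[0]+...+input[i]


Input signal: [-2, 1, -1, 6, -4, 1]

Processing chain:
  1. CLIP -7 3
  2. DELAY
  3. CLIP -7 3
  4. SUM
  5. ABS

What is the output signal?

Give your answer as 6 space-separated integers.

Input: [-2, 1, -1, 6, -4, 1]
Stage 1 (CLIP -7 3): clip(-2,-7,3)=-2, clip(1,-7,3)=1, clip(-1,-7,3)=-1, clip(6,-7,3)=3, clip(-4,-7,3)=-4, clip(1,-7,3)=1 -> [-2, 1, -1, 3, -4, 1]
Stage 2 (DELAY): [0, -2, 1, -1, 3, -4] = [0, -2, 1, -1, 3, -4] -> [0, -2, 1, -1, 3, -4]
Stage 3 (CLIP -7 3): clip(0,-7,3)=0, clip(-2,-7,3)=-2, clip(1,-7,3)=1, clip(-1,-7,3)=-1, clip(3,-7,3)=3, clip(-4,-7,3)=-4 -> [0, -2, 1, -1, 3, -4]
Stage 4 (SUM): sum[0..0]=0, sum[0..1]=-2, sum[0..2]=-1, sum[0..3]=-2, sum[0..4]=1, sum[0..5]=-3 -> [0, -2, -1, -2, 1, -3]
Stage 5 (ABS): |0|=0, |-2|=2, |-1|=1, |-2|=2, |1|=1, |-3|=3 -> [0, 2, 1, 2, 1, 3]

Answer: 0 2 1 2 1 3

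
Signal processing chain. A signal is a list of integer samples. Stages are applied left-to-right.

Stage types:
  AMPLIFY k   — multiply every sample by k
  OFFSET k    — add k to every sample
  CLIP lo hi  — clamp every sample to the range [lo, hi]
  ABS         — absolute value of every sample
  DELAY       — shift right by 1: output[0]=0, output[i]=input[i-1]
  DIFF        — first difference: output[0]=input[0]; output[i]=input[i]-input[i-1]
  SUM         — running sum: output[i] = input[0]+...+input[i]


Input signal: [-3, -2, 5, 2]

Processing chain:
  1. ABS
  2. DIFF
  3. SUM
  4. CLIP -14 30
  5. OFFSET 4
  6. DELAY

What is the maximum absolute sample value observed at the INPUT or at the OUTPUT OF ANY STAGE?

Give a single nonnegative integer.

Input: [-3, -2, 5, 2] (max |s|=5)
Stage 1 (ABS): |-3|=3, |-2|=2, |5|=5, |2|=2 -> [3, 2, 5, 2] (max |s|=5)
Stage 2 (DIFF): s[0]=3, 2-3=-1, 5-2=3, 2-5=-3 -> [3, -1, 3, -3] (max |s|=3)
Stage 3 (SUM): sum[0..0]=3, sum[0..1]=2, sum[0..2]=5, sum[0..3]=2 -> [3, 2, 5, 2] (max |s|=5)
Stage 4 (CLIP -14 30): clip(3,-14,30)=3, clip(2,-14,30)=2, clip(5,-14,30)=5, clip(2,-14,30)=2 -> [3, 2, 5, 2] (max |s|=5)
Stage 5 (OFFSET 4): 3+4=7, 2+4=6, 5+4=9, 2+4=6 -> [7, 6, 9, 6] (max |s|=9)
Stage 6 (DELAY): [0, 7, 6, 9] = [0, 7, 6, 9] -> [0, 7, 6, 9] (max |s|=9)
Overall max amplitude: 9

Answer: 9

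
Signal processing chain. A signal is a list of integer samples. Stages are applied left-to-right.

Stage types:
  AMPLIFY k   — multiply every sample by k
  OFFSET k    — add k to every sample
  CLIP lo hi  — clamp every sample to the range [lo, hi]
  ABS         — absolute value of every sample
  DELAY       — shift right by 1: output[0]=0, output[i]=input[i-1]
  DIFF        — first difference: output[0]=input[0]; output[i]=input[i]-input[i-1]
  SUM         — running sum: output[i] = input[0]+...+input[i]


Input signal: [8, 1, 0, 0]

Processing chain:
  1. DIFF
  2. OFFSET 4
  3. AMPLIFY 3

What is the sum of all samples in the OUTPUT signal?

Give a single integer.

Answer: 48

Derivation:
Input: [8, 1, 0, 0]
Stage 1 (DIFF): s[0]=8, 1-8=-7, 0-1=-1, 0-0=0 -> [8, -7, -1, 0]
Stage 2 (OFFSET 4): 8+4=12, -7+4=-3, -1+4=3, 0+4=4 -> [12, -3, 3, 4]
Stage 3 (AMPLIFY 3): 12*3=36, -3*3=-9, 3*3=9, 4*3=12 -> [36, -9, 9, 12]
Output sum: 48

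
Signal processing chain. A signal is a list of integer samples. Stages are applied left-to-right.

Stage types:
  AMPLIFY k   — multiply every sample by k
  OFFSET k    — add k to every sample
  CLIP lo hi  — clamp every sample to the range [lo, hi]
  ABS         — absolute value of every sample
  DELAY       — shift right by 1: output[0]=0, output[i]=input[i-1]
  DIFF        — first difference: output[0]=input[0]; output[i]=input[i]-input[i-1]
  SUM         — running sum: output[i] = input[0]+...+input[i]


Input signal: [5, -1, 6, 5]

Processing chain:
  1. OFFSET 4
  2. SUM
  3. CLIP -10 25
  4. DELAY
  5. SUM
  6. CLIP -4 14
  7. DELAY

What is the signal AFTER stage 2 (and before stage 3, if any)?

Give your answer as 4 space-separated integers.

Answer: 9 12 22 31

Derivation:
Input: [5, -1, 6, 5]
Stage 1 (OFFSET 4): 5+4=9, -1+4=3, 6+4=10, 5+4=9 -> [9, 3, 10, 9]
Stage 2 (SUM): sum[0..0]=9, sum[0..1]=12, sum[0..2]=22, sum[0..3]=31 -> [9, 12, 22, 31]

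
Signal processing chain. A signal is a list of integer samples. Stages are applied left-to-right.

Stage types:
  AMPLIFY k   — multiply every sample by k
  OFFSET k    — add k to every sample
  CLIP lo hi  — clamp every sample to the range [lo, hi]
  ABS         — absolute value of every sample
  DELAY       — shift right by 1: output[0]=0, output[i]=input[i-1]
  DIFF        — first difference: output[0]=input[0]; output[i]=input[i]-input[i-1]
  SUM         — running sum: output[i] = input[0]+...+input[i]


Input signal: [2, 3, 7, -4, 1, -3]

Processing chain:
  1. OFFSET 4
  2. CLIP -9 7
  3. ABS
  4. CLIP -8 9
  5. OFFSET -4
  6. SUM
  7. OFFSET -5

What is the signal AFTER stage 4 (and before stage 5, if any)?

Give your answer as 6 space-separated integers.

Input: [2, 3, 7, -4, 1, -3]
Stage 1 (OFFSET 4): 2+4=6, 3+4=7, 7+4=11, -4+4=0, 1+4=5, -3+4=1 -> [6, 7, 11, 0, 5, 1]
Stage 2 (CLIP -9 7): clip(6,-9,7)=6, clip(7,-9,7)=7, clip(11,-9,7)=7, clip(0,-9,7)=0, clip(5,-9,7)=5, clip(1,-9,7)=1 -> [6, 7, 7, 0, 5, 1]
Stage 3 (ABS): |6|=6, |7|=7, |7|=7, |0|=0, |5|=5, |1|=1 -> [6, 7, 7, 0, 5, 1]
Stage 4 (CLIP -8 9): clip(6,-8,9)=6, clip(7,-8,9)=7, clip(7,-8,9)=7, clip(0,-8,9)=0, clip(5,-8,9)=5, clip(1,-8,9)=1 -> [6, 7, 7, 0, 5, 1]

Answer: 6 7 7 0 5 1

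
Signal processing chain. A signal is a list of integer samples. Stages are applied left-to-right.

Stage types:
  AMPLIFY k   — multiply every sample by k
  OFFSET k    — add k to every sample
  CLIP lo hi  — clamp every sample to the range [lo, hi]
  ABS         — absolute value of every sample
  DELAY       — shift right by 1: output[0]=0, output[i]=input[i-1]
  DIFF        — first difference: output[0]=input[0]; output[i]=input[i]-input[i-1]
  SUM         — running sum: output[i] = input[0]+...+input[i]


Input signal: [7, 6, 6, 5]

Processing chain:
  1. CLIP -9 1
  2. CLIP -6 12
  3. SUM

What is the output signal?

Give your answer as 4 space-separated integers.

Input: [7, 6, 6, 5]
Stage 1 (CLIP -9 1): clip(7,-9,1)=1, clip(6,-9,1)=1, clip(6,-9,1)=1, clip(5,-9,1)=1 -> [1, 1, 1, 1]
Stage 2 (CLIP -6 12): clip(1,-6,12)=1, clip(1,-6,12)=1, clip(1,-6,12)=1, clip(1,-6,12)=1 -> [1, 1, 1, 1]
Stage 3 (SUM): sum[0..0]=1, sum[0..1]=2, sum[0..2]=3, sum[0..3]=4 -> [1, 2, 3, 4]

Answer: 1 2 3 4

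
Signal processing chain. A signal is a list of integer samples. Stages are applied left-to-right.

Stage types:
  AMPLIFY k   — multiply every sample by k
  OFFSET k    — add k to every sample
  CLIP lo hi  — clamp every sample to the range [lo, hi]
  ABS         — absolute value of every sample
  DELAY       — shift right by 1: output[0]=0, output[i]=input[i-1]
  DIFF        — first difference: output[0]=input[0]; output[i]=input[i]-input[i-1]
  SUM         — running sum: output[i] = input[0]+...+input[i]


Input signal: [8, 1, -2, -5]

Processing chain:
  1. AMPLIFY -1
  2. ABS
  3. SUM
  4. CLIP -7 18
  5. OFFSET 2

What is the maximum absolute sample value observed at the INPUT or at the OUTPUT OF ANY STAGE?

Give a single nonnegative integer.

Input: [8, 1, -2, -5] (max |s|=8)
Stage 1 (AMPLIFY -1): 8*-1=-8, 1*-1=-1, -2*-1=2, -5*-1=5 -> [-8, -1, 2, 5] (max |s|=8)
Stage 2 (ABS): |-8|=8, |-1|=1, |2|=2, |5|=5 -> [8, 1, 2, 5] (max |s|=8)
Stage 3 (SUM): sum[0..0]=8, sum[0..1]=9, sum[0..2]=11, sum[0..3]=16 -> [8, 9, 11, 16] (max |s|=16)
Stage 4 (CLIP -7 18): clip(8,-7,18)=8, clip(9,-7,18)=9, clip(11,-7,18)=11, clip(16,-7,18)=16 -> [8, 9, 11, 16] (max |s|=16)
Stage 5 (OFFSET 2): 8+2=10, 9+2=11, 11+2=13, 16+2=18 -> [10, 11, 13, 18] (max |s|=18)
Overall max amplitude: 18

Answer: 18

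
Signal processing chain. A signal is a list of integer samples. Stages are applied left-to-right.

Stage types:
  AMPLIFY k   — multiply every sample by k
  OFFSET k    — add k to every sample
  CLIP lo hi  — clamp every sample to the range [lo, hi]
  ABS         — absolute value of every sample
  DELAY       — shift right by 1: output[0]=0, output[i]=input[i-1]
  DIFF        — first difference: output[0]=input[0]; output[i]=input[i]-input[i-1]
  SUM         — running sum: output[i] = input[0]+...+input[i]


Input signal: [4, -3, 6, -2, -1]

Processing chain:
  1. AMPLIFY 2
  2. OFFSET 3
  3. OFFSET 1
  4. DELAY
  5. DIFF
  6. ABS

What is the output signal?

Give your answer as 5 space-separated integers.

Input: [4, -3, 6, -2, -1]
Stage 1 (AMPLIFY 2): 4*2=8, -3*2=-6, 6*2=12, -2*2=-4, -1*2=-2 -> [8, -6, 12, -4, -2]
Stage 2 (OFFSET 3): 8+3=11, -6+3=-3, 12+3=15, -4+3=-1, -2+3=1 -> [11, -3, 15, -1, 1]
Stage 3 (OFFSET 1): 11+1=12, -3+1=-2, 15+1=16, -1+1=0, 1+1=2 -> [12, -2, 16, 0, 2]
Stage 4 (DELAY): [0, 12, -2, 16, 0] = [0, 12, -2, 16, 0] -> [0, 12, -2, 16, 0]
Stage 5 (DIFF): s[0]=0, 12-0=12, -2-12=-14, 16--2=18, 0-16=-16 -> [0, 12, -14, 18, -16]
Stage 6 (ABS): |0|=0, |12|=12, |-14|=14, |18|=18, |-16|=16 -> [0, 12, 14, 18, 16]

Answer: 0 12 14 18 16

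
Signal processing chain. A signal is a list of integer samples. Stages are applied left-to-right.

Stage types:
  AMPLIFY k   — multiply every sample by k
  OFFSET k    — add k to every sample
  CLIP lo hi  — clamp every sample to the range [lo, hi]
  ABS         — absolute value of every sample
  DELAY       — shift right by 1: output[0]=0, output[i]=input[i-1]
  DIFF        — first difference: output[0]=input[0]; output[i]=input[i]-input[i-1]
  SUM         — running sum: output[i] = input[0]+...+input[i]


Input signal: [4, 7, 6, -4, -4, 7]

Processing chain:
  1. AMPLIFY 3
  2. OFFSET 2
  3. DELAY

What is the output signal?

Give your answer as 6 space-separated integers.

Input: [4, 7, 6, -4, -4, 7]
Stage 1 (AMPLIFY 3): 4*3=12, 7*3=21, 6*3=18, -4*3=-12, -4*3=-12, 7*3=21 -> [12, 21, 18, -12, -12, 21]
Stage 2 (OFFSET 2): 12+2=14, 21+2=23, 18+2=20, -12+2=-10, -12+2=-10, 21+2=23 -> [14, 23, 20, -10, -10, 23]
Stage 3 (DELAY): [0, 14, 23, 20, -10, -10] = [0, 14, 23, 20, -10, -10] -> [0, 14, 23, 20, -10, -10]

Answer: 0 14 23 20 -10 -10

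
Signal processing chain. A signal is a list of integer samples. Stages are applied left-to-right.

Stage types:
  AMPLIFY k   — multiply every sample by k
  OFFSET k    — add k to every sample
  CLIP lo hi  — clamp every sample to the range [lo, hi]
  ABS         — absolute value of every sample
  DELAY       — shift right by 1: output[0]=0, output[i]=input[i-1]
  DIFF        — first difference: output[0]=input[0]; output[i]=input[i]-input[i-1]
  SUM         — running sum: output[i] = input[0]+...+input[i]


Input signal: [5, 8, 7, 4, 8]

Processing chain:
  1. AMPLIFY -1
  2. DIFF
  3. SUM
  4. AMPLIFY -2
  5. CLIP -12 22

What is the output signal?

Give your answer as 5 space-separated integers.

Input: [5, 8, 7, 4, 8]
Stage 1 (AMPLIFY -1): 5*-1=-5, 8*-1=-8, 7*-1=-7, 4*-1=-4, 8*-1=-8 -> [-5, -8, -7, -4, -8]
Stage 2 (DIFF): s[0]=-5, -8--5=-3, -7--8=1, -4--7=3, -8--4=-4 -> [-5, -3, 1, 3, -4]
Stage 3 (SUM): sum[0..0]=-5, sum[0..1]=-8, sum[0..2]=-7, sum[0..3]=-4, sum[0..4]=-8 -> [-5, -8, -7, -4, -8]
Stage 4 (AMPLIFY -2): -5*-2=10, -8*-2=16, -7*-2=14, -4*-2=8, -8*-2=16 -> [10, 16, 14, 8, 16]
Stage 5 (CLIP -12 22): clip(10,-12,22)=10, clip(16,-12,22)=16, clip(14,-12,22)=14, clip(8,-12,22)=8, clip(16,-12,22)=16 -> [10, 16, 14, 8, 16]

Answer: 10 16 14 8 16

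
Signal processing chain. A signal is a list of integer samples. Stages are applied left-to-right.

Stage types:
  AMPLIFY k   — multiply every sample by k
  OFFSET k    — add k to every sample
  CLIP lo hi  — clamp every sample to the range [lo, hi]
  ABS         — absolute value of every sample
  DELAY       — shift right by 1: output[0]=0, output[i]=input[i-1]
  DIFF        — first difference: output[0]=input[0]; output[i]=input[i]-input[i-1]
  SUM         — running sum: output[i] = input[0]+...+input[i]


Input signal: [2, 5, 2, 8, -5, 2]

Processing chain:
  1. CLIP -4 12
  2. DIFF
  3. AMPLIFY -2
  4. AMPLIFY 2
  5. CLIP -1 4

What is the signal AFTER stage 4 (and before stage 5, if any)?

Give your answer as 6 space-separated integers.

Answer: -8 -12 12 -24 48 -24

Derivation:
Input: [2, 5, 2, 8, -5, 2]
Stage 1 (CLIP -4 12): clip(2,-4,12)=2, clip(5,-4,12)=5, clip(2,-4,12)=2, clip(8,-4,12)=8, clip(-5,-4,12)=-4, clip(2,-4,12)=2 -> [2, 5, 2, 8, -4, 2]
Stage 2 (DIFF): s[0]=2, 5-2=3, 2-5=-3, 8-2=6, -4-8=-12, 2--4=6 -> [2, 3, -3, 6, -12, 6]
Stage 3 (AMPLIFY -2): 2*-2=-4, 3*-2=-6, -3*-2=6, 6*-2=-12, -12*-2=24, 6*-2=-12 -> [-4, -6, 6, -12, 24, -12]
Stage 4 (AMPLIFY 2): -4*2=-8, -6*2=-12, 6*2=12, -12*2=-24, 24*2=48, -12*2=-24 -> [-8, -12, 12, -24, 48, -24]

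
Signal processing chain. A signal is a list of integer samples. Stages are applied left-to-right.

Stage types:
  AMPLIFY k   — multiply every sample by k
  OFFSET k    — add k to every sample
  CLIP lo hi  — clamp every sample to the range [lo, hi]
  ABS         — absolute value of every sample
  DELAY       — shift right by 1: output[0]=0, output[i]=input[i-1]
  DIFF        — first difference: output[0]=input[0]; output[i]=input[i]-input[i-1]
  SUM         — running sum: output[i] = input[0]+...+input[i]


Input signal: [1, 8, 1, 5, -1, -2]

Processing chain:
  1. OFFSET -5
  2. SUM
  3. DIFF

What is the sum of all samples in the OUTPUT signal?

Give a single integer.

Answer: -18

Derivation:
Input: [1, 8, 1, 5, -1, -2]
Stage 1 (OFFSET -5): 1+-5=-4, 8+-5=3, 1+-5=-4, 5+-5=0, -1+-5=-6, -2+-5=-7 -> [-4, 3, -4, 0, -6, -7]
Stage 2 (SUM): sum[0..0]=-4, sum[0..1]=-1, sum[0..2]=-5, sum[0..3]=-5, sum[0..4]=-11, sum[0..5]=-18 -> [-4, -1, -5, -5, -11, -18]
Stage 3 (DIFF): s[0]=-4, -1--4=3, -5--1=-4, -5--5=0, -11--5=-6, -18--11=-7 -> [-4, 3, -4, 0, -6, -7]
Output sum: -18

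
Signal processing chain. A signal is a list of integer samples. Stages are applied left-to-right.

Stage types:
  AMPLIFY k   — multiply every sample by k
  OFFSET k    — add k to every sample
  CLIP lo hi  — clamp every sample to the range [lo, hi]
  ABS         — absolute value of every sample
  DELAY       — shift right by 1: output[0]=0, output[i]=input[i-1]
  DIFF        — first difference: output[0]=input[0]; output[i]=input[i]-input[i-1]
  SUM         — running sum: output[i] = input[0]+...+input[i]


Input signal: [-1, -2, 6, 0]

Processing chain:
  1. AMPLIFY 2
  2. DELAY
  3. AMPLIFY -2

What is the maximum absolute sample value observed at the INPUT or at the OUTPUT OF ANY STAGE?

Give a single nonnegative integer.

Answer: 24

Derivation:
Input: [-1, -2, 6, 0] (max |s|=6)
Stage 1 (AMPLIFY 2): -1*2=-2, -2*2=-4, 6*2=12, 0*2=0 -> [-2, -4, 12, 0] (max |s|=12)
Stage 2 (DELAY): [0, -2, -4, 12] = [0, -2, -4, 12] -> [0, -2, -4, 12] (max |s|=12)
Stage 3 (AMPLIFY -2): 0*-2=0, -2*-2=4, -4*-2=8, 12*-2=-24 -> [0, 4, 8, -24] (max |s|=24)
Overall max amplitude: 24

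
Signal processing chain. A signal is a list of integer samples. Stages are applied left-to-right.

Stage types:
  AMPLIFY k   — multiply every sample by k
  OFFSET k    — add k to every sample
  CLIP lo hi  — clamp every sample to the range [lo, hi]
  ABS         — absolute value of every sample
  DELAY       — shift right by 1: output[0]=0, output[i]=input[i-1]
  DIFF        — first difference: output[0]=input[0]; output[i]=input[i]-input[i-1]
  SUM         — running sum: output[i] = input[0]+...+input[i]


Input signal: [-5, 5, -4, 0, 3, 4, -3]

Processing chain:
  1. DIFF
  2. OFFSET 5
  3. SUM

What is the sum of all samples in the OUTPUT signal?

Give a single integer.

Answer: 140

Derivation:
Input: [-5, 5, -4, 0, 3, 4, -3]
Stage 1 (DIFF): s[0]=-5, 5--5=10, -4-5=-9, 0--4=4, 3-0=3, 4-3=1, -3-4=-7 -> [-5, 10, -9, 4, 3, 1, -7]
Stage 2 (OFFSET 5): -5+5=0, 10+5=15, -9+5=-4, 4+5=9, 3+5=8, 1+5=6, -7+5=-2 -> [0, 15, -4, 9, 8, 6, -2]
Stage 3 (SUM): sum[0..0]=0, sum[0..1]=15, sum[0..2]=11, sum[0..3]=20, sum[0..4]=28, sum[0..5]=34, sum[0..6]=32 -> [0, 15, 11, 20, 28, 34, 32]
Output sum: 140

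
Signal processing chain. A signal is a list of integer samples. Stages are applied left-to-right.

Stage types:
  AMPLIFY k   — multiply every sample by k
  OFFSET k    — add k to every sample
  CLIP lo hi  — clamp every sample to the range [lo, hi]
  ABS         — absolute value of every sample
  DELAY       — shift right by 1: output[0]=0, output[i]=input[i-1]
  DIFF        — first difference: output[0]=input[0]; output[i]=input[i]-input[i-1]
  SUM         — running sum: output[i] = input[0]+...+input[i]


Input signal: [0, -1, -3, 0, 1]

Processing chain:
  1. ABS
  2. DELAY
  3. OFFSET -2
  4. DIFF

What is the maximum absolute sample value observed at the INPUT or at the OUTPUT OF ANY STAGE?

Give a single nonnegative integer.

Input: [0, -1, -3, 0, 1] (max |s|=3)
Stage 1 (ABS): |0|=0, |-1|=1, |-3|=3, |0|=0, |1|=1 -> [0, 1, 3, 0, 1] (max |s|=3)
Stage 2 (DELAY): [0, 0, 1, 3, 0] = [0, 0, 1, 3, 0] -> [0, 0, 1, 3, 0] (max |s|=3)
Stage 3 (OFFSET -2): 0+-2=-2, 0+-2=-2, 1+-2=-1, 3+-2=1, 0+-2=-2 -> [-2, -2, -1, 1, -2] (max |s|=2)
Stage 4 (DIFF): s[0]=-2, -2--2=0, -1--2=1, 1--1=2, -2-1=-3 -> [-2, 0, 1, 2, -3] (max |s|=3)
Overall max amplitude: 3

Answer: 3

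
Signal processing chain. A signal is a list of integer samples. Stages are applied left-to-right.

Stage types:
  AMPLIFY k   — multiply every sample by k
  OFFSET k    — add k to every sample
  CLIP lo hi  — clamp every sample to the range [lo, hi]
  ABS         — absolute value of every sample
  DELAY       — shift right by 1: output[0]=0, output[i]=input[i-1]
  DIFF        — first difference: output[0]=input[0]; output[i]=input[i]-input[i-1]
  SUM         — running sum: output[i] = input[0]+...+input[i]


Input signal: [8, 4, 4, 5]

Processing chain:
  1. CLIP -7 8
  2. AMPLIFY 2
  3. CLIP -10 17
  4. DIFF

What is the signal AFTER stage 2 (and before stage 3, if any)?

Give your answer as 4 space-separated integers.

Answer: 16 8 8 10

Derivation:
Input: [8, 4, 4, 5]
Stage 1 (CLIP -7 8): clip(8,-7,8)=8, clip(4,-7,8)=4, clip(4,-7,8)=4, clip(5,-7,8)=5 -> [8, 4, 4, 5]
Stage 2 (AMPLIFY 2): 8*2=16, 4*2=8, 4*2=8, 5*2=10 -> [16, 8, 8, 10]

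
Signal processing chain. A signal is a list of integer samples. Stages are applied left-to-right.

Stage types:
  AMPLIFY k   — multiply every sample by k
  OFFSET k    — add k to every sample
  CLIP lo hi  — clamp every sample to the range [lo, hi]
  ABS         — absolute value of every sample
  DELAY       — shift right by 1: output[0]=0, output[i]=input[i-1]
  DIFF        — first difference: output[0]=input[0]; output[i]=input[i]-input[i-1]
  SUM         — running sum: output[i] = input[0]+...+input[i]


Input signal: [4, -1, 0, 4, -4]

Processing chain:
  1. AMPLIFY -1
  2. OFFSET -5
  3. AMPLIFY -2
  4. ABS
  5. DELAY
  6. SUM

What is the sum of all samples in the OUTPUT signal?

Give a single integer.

Input: [4, -1, 0, 4, -4]
Stage 1 (AMPLIFY -1): 4*-1=-4, -1*-1=1, 0*-1=0, 4*-1=-4, -4*-1=4 -> [-4, 1, 0, -4, 4]
Stage 2 (OFFSET -5): -4+-5=-9, 1+-5=-4, 0+-5=-5, -4+-5=-9, 4+-5=-1 -> [-9, -4, -5, -9, -1]
Stage 3 (AMPLIFY -2): -9*-2=18, -4*-2=8, -5*-2=10, -9*-2=18, -1*-2=2 -> [18, 8, 10, 18, 2]
Stage 4 (ABS): |18|=18, |8|=8, |10|=10, |18|=18, |2|=2 -> [18, 8, 10, 18, 2]
Stage 5 (DELAY): [0, 18, 8, 10, 18] = [0, 18, 8, 10, 18] -> [0, 18, 8, 10, 18]
Stage 6 (SUM): sum[0..0]=0, sum[0..1]=18, sum[0..2]=26, sum[0..3]=36, sum[0..4]=54 -> [0, 18, 26, 36, 54]
Output sum: 134

Answer: 134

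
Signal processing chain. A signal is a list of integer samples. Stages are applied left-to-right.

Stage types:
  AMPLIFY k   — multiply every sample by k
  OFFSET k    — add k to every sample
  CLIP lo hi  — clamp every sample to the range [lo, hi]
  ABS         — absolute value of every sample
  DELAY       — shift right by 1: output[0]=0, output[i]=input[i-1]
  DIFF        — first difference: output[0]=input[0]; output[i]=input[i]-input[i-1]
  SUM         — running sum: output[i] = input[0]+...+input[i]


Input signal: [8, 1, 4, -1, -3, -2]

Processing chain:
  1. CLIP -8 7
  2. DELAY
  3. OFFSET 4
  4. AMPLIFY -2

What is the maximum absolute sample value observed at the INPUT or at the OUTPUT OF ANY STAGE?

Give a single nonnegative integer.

Answer: 22

Derivation:
Input: [8, 1, 4, -1, -3, -2] (max |s|=8)
Stage 1 (CLIP -8 7): clip(8,-8,7)=7, clip(1,-8,7)=1, clip(4,-8,7)=4, clip(-1,-8,7)=-1, clip(-3,-8,7)=-3, clip(-2,-8,7)=-2 -> [7, 1, 4, -1, -3, -2] (max |s|=7)
Stage 2 (DELAY): [0, 7, 1, 4, -1, -3] = [0, 7, 1, 4, -1, -3] -> [0, 7, 1, 4, -1, -3] (max |s|=7)
Stage 3 (OFFSET 4): 0+4=4, 7+4=11, 1+4=5, 4+4=8, -1+4=3, -3+4=1 -> [4, 11, 5, 8, 3, 1] (max |s|=11)
Stage 4 (AMPLIFY -2): 4*-2=-8, 11*-2=-22, 5*-2=-10, 8*-2=-16, 3*-2=-6, 1*-2=-2 -> [-8, -22, -10, -16, -6, -2] (max |s|=22)
Overall max amplitude: 22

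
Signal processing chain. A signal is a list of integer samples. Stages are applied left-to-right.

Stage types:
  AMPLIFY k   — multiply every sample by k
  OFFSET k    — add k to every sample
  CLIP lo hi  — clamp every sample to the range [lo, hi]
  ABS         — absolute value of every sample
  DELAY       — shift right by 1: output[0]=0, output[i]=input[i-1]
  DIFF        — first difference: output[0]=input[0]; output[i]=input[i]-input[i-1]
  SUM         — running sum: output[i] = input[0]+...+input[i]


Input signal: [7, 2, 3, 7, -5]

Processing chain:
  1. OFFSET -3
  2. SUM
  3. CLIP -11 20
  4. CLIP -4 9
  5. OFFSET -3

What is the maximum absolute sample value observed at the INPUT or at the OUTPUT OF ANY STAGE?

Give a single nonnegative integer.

Answer: 8

Derivation:
Input: [7, 2, 3, 7, -5] (max |s|=7)
Stage 1 (OFFSET -3): 7+-3=4, 2+-3=-1, 3+-3=0, 7+-3=4, -5+-3=-8 -> [4, -1, 0, 4, -8] (max |s|=8)
Stage 2 (SUM): sum[0..0]=4, sum[0..1]=3, sum[0..2]=3, sum[0..3]=7, sum[0..4]=-1 -> [4, 3, 3, 7, -1] (max |s|=7)
Stage 3 (CLIP -11 20): clip(4,-11,20)=4, clip(3,-11,20)=3, clip(3,-11,20)=3, clip(7,-11,20)=7, clip(-1,-11,20)=-1 -> [4, 3, 3, 7, -1] (max |s|=7)
Stage 4 (CLIP -4 9): clip(4,-4,9)=4, clip(3,-4,9)=3, clip(3,-4,9)=3, clip(7,-4,9)=7, clip(-1,-4,9)=-1 -> [4, 3, 3, 7, -1] (max |s|=7)
Stage 5 (OFFSET -3): 4+-3=1, 3+-3=0, 3+-3=0, 7+-3=4, -1+-3=-4 -> [1, 0, 0, 4, -4] (max |s|=4)
Overall max amplitude: 8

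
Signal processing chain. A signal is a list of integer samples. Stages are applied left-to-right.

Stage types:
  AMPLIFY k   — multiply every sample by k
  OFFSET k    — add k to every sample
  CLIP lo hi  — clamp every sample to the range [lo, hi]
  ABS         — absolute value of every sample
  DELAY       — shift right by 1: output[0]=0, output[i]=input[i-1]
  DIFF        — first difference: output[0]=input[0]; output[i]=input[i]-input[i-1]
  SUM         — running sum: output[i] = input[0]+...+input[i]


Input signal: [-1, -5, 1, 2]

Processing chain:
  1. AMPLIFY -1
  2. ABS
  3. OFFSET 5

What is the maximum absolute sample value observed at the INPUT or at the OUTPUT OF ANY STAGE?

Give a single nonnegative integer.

Input: [-1, -5, 1, 2] (max |s|=5)
Stage 1 (AMPLIFY -1): -1*-1=1, -5*-1=5, 1*-1=-1, 2*-1=-2 -> [1, 5, -1, -2] (max |s|=5)
Stage 2 (ABS): |1|=1, |5|=5, |-1|=1, |-2|=2 -> [1, 5, 1, 2] (max |s|=5)
Stage 3 (OFFSET 5): 1+5=6, 5+5=10, 1+5=6, 2+5=7 -> [6, 10, 6, 7] (max |s|=10)
Overall max amplitude: 10

Answer: 10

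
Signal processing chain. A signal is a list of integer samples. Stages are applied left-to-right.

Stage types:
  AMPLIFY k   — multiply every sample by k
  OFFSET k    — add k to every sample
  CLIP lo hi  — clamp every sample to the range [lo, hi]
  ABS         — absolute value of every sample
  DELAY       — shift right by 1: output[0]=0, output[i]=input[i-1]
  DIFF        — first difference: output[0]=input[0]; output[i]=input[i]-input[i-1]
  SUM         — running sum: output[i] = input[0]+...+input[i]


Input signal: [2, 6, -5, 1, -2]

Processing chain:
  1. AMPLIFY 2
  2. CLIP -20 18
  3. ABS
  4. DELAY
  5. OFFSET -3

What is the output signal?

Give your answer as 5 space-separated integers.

Input: [2, 6, -5, 1, -2]
Stage 1 (AMPLIFY 2): 2*2=4, 6*2=12, -5*2=-10, 1*2=2, -2*2=-4 -> [4, 12, -10, 2, -4]
Stage 2 (CLIP -20 18): clip(4,-20,18)=4, clip(12,-20,18)=12, clip(-10,-20,18)=-10, clip(2,-20,18)=2, clip(-4,-20,18)=-4 -> [4, 12, -10, 2, -4]
Stage 3 (ABS): |4|=4, |12|=12, |-10|=10, |2|=2, |-4|=4 -> [4, 12, 10, 2, 4]
Stage 4 (DELAY): [0, 4, 12, 10, 2] = [0, 4, 12, 10, 2] -> [0, 4, 12, 10, 2]
Stage 5 (OFFSET -3): 0+-3=-3, 4+-3=1, 12+-3=9, 10+-3=7, 2+-3=-1 -> [-3, 1, 9, 7, -1]

Answer: -3 1 9 7 -1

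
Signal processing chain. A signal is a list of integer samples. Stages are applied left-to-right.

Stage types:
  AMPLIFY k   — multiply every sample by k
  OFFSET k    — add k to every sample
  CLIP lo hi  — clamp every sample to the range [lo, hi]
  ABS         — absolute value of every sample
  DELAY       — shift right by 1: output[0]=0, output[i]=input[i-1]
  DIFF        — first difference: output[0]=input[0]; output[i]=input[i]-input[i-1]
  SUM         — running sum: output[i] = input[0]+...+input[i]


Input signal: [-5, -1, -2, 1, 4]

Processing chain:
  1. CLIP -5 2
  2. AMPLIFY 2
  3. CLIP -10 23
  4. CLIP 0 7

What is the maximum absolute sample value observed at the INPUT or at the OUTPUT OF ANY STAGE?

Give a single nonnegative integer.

Answer: 10

Derivation:
Input: [-5, -1, -2, 1, 4] (max |s|=5)
Stage 1 (CLIP -5 2): clip(-5,-5,2)=-5, clip(-1,-5,2)=-1, clip(-2,-5,2)=-2, clip(1,-5,2)=1, clip(4,-5,2)=2 -> [-5, -1, -2, 1, 2] (max |s|=5)
Stage 2 (AMPLIFY 2): -5*2=-10, -1*2=-2, -2*2=-4, 1*2=2, 2*2=4 -> [-10, -2, -4, 2, 4] (max |s|=10)
Stage 3 (CLIP -10 23): clip(-10,-10,23)=-10, clip(-2,-10,23)=-2, clip(-4,-10,23)=-4, clip(2,-10,23)=2, clip(4,-10,23)=4 -> [-10, -2, -4, 2, 4] (max |s|=10)
Stage 4 (CLIP 0 7): clip(-10,0,7)=0, clip(-2,0,7)=0, clip(-4,0,7)=0, clip(2,0,7)=2, clip(4,0,7)=4 -> [0, 0, 0, 2, 4] (max |s|=4)
Overall max amplitude: 10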